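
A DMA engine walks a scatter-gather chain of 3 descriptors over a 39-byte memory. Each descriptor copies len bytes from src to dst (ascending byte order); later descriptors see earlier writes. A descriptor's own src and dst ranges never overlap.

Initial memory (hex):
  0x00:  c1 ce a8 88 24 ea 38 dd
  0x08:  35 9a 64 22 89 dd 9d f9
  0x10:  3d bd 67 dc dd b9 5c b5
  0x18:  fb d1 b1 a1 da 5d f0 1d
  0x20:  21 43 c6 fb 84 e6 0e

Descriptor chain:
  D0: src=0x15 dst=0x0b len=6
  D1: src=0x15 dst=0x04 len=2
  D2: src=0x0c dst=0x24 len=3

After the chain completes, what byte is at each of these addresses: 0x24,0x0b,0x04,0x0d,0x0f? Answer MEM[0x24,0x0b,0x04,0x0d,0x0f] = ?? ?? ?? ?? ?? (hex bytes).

MEM[0x24,0x0b,0x04,0x0d,0x0f] = 5c b9 b9 b5 d1

  after D0: wrote 6B at 0x0b = b95cb5fbd1b1
  after D1: wrote 2B at 0x04 = b95c
  after D2: wrote 3B at 0x24 = 5cb5fb
query mem[0x24]=0x5c, mem[0x0b]=0xb9, mem[0x04]=0xb9, mem[0x0d]=0xb5, mem[0x0f]=0xd1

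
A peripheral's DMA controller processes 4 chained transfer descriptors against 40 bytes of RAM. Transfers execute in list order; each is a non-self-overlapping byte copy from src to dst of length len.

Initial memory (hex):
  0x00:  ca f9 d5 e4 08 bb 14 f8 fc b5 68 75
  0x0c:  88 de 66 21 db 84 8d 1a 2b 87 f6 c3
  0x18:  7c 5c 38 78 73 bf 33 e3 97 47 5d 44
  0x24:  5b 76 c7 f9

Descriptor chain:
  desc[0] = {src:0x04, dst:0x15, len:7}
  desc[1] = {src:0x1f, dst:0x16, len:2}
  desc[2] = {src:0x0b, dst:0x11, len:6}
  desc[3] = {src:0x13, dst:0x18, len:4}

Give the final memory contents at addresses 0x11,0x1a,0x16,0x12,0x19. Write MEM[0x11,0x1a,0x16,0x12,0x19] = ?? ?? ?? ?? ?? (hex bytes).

[0] 0x04->0x15 len=7 : 08 bb 14 f8 fc b5 68
[1] 0x1f->0x16 len=2 : e3 97
[2] 0x0b->0x11 len=6 : 75 88 de 66 21 db
[3] 0x13->0x18 len=4 : de 66 21 db
query mem[0x11]=0x75, mem[0x1a]=0x21, mem[0x16]=0xdb, mem[0x12]=0x88, mem[0x19]=0x66

MEM[0x11,0x1a,0x16,0x12,0x19] = 75 21 db 88 66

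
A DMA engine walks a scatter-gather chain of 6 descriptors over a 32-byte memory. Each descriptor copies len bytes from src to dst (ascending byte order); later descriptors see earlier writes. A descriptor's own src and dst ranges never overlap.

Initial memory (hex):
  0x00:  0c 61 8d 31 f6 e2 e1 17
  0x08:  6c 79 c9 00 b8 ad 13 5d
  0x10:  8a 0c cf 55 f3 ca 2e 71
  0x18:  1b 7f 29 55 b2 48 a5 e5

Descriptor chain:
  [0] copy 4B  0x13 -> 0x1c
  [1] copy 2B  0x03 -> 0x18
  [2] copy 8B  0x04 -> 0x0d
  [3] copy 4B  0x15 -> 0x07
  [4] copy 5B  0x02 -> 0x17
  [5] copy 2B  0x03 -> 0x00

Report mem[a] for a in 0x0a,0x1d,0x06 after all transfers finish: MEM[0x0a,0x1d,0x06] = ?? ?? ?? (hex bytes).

MEM[0x0a,0x1d,0x06] = 31 f3 e1

D0: mem[0x1c..0x1f] <- [55 f3 ca 2e]
D1: mem[0x18..0x19] <- [31 f6]
D2: mem[0x0d..0x14] <- [f6 e2 e1 17 6c 79 c9 00]
D3: mem[0x07..0x0a] <- [ca 2e 71 31]
D4: mem[0x17..0x1b] <- [8d 31 f6 e2 e1]
D5: mem[0x00..0x01] <- [31 f6]
query mem[0x0a]=0x31, mem[0x1d]=0xf3, mem[0x06]=0xe1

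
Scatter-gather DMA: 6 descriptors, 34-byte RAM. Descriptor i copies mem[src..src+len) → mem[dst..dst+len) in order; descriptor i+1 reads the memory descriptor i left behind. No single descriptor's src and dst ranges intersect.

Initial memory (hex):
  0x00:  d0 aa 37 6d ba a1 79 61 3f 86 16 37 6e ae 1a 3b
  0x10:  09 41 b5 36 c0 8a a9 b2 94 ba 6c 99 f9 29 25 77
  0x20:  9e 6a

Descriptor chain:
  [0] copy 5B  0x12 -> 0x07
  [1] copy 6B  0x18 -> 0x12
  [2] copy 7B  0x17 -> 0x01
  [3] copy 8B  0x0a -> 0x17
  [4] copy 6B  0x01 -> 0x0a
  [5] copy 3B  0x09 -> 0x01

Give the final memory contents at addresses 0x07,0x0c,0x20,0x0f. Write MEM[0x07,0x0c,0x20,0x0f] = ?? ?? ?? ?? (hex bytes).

[0] 0x12->0x07 len=5 : b5 36 c0 8a a9
[1] 0x18->0x12 len=6 : 94 ba 6c 99 f9 29
[2] 0x17->0x01 len=7 : 29 94 ba 6c 99 f9 29
[3] 0x0a->0x17 len=8 : 8a a9 6e ae 1a 3b 09 41
[4] 0x01->0x0a len=6 : 29 94 ba 6c 99 f9
[5] 0x09->0x01 len=3 : c0 29 94
query mem[0x07]=0x29, mem[0x0c]=0xba, mem[0x20]=0x9e, mem[0x0f]=0xf9

MEM[0x07,0x0c,0x20,0x0f] = 29 ba 9e f9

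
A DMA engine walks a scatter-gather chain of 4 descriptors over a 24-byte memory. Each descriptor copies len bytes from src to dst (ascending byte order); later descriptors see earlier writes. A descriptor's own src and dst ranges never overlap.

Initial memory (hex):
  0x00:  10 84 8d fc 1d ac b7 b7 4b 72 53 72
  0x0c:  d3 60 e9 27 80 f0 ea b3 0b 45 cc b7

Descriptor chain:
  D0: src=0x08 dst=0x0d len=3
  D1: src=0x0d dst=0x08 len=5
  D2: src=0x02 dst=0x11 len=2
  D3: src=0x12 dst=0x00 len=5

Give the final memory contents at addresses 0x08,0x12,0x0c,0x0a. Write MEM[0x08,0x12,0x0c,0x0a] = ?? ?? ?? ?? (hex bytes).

[0] 0x08->0x0d len=3 : 4b 72 53
[1] 0x0d->0x08 len=5 : 4b 72 53 80 f0
[2] 0x02->0x11 len=2 : 8d fc
[3] 0x12->0x00 len=5 : fc b3 0b 45 cc
query mem[0x08]=0x4b, mem[0x12]=0xfc, mem[0x0c]=0xf0, mem[0x0a]=0x53

MEM[0x08,0x12,0x0c,0x0a] = 4b fc f0 53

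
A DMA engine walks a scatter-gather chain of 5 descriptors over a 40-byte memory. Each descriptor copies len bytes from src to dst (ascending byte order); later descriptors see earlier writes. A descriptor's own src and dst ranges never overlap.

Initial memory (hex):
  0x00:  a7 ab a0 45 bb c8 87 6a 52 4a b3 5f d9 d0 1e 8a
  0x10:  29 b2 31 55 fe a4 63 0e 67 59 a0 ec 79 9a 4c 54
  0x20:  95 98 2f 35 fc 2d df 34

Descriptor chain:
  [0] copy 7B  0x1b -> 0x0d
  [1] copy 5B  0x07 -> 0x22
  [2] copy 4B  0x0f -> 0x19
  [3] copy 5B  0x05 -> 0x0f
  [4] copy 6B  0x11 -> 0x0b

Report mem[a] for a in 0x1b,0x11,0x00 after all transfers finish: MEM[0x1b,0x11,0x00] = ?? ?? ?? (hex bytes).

MEM[0x1b,0x11,0x00] = 54 6a a7

#0 dst[0x0d+7] := {0xec,0x79,0x9a,0x4c,0x54,0x95,0x98}
#1 dst[0x22+5] := {0x6a,0x52,0x4a,0xb3,0x5f}
#2 dst[0x19+4] := {0x9a,0x4c,0x54,0x95}
#3 dst[0x0f+5] := {0xc8,0x87,0x6a,0x52,0x4a}
#4 dst[0x0b+6] := {0x6a,0x52,0x4a,0xfe,0xa4,0x63}
query mem[0x1b]=0x54, mem[0x11]=0x6a, mem[0x00]=0xa7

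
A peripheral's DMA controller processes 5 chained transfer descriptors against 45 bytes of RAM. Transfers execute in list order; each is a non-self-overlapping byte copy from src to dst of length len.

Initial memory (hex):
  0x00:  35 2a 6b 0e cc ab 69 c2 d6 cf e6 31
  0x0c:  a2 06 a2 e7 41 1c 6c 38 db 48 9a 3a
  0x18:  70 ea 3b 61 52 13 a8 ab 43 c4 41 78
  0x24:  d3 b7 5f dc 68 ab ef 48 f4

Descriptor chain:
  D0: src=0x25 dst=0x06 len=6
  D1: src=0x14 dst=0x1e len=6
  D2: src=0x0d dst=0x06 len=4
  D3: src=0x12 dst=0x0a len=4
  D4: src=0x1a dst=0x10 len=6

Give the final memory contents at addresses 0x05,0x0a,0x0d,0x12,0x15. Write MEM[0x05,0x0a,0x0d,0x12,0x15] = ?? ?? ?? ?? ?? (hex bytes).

[0] 0x25->0x06 len=6 : b7 5f dc 68 ab ef
[1] 0x14->0x1e len=6 : db 48 9a 3a 70 ea
[2] 0x0d->0x06 len=4 : 06 a2 e7 41
[3] 0x12->0x0a len=4 : 6c 38 db 48
[4] 0x1a->0x10 len=6 : 3b 61 52 13 db 48
query mem[0x05]=0xab, mem[0x0a]=0x6c, mem[0x0d]=0x48, mem[0x12]=0x52, mem[0x15]=0x48

MEM[0x05,0x0a,0x0d,0x12,0x15] = ab 6c 48 52 48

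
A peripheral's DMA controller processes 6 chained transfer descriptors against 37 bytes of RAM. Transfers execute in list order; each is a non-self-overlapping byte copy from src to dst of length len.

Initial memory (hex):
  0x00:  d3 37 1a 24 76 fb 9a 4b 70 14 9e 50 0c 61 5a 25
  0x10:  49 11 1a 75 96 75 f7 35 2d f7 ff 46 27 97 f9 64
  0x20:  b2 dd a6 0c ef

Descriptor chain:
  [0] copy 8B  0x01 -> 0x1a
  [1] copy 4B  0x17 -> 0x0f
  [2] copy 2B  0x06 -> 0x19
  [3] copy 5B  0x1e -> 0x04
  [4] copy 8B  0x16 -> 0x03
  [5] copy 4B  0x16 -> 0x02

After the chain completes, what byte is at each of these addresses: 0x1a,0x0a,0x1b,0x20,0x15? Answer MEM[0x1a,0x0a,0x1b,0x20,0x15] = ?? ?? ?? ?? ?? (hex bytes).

#0 dst[0x1a+8] := {0x37,0x1a,0x24,0x76,0xfb,0x9a,0x4b,0x70}
#1 dst[0x0f+4] := {0x35,0x2d,0xf7,0x37}
#2 dst[0x19+2] := {0x9a,0x4b}
#3 dst[0x04+5] := {0xfb,0x9a,0x4b,0x70,0xa6}
#4 dst[0x03+8] := {0xf7,0x35,0x2d,0x9a,0x4b,0x1a,0x24,0x76}
#5 dst[0x02+4] := {0xf7,0x35,0x2d,0x9a}
query mem[0x1a]=0x4b, mem[0x0a]=0x76, mem[0x1b]=0x1a, mem[0x20]=0x4b, mem[0x15]=0x75

MEM[0x1a,0x0a,0x1b,0x20,0x15] = 4b 76 1a 4b 75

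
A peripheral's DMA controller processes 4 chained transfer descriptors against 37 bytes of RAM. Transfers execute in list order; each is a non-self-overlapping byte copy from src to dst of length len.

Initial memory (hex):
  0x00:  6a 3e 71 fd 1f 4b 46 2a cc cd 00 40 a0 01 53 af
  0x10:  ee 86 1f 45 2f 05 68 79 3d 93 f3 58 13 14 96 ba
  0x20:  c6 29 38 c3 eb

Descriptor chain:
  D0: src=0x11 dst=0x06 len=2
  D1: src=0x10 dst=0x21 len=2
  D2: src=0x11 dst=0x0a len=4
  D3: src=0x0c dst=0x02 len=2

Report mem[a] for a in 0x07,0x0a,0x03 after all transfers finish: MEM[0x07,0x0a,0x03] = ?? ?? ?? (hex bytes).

MEM[0x07,0x0a,0x03] = 1f 86 2f

  after D0: wrote 2B at 0x06 = 861f
  after D1: wrote 2B at 0x21 = ee86
  after D2: wrote 4B at 0x0a = 861f452f
  after D3: wrote 2B at 0x02 = 452f
query mem[0x07]=0x1f, mem[0x0a]=0x86, mem[0x03]=0x2f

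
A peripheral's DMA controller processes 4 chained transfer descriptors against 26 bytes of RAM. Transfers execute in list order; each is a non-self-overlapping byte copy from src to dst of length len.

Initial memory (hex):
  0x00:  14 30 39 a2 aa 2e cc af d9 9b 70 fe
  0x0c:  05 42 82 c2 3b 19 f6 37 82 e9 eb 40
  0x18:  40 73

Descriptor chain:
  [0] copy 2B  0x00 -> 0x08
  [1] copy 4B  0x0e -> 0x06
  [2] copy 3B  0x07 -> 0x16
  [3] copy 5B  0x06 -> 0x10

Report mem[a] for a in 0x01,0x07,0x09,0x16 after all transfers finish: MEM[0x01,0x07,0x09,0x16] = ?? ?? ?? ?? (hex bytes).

  after D0: wrote 2B at 0x08 = 1430
  after D1: wrote 4B at 0x06 = 82c23b19
  after D2: wrote 3B at 0x16 = c23b19
  after D3: wrote 5B at 0x10 = 82c23b1970
query mem[0x01]=0x30, mem[0x07]=0xc2, mem[0x09]=0x19, mem[0x16]=0xc2

MEM[0x01,0x07,0x09,0x16] = 30 c2 19 c2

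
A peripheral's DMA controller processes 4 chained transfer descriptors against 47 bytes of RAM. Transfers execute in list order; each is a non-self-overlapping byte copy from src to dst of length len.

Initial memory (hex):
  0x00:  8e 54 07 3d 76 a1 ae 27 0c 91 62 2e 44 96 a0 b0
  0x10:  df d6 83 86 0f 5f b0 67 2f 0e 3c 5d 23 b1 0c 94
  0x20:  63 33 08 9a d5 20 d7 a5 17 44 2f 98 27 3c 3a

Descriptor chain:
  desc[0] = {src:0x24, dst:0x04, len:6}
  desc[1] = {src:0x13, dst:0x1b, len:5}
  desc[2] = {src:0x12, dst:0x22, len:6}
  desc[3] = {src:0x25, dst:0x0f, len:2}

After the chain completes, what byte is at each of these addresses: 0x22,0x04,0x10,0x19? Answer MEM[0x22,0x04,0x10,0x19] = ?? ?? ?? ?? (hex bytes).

MEM[0x22,0x04,0x10,0x19] = 83 d5 b0 0e

  after D0: wrote 6B at 0x04 = d520d7a51744
  after D1: wrote 5B at 0x1b = 860f5fb067
  after D2: wrote 6B at 0x22 = 83860f5fb067
  after D3: wrote 2B at 0x0f = 5fb0
query mem[0x22]=0x83, mem[0x04]=0xd5, mem[0x10]=0xb0, mem[0x19]=0x0e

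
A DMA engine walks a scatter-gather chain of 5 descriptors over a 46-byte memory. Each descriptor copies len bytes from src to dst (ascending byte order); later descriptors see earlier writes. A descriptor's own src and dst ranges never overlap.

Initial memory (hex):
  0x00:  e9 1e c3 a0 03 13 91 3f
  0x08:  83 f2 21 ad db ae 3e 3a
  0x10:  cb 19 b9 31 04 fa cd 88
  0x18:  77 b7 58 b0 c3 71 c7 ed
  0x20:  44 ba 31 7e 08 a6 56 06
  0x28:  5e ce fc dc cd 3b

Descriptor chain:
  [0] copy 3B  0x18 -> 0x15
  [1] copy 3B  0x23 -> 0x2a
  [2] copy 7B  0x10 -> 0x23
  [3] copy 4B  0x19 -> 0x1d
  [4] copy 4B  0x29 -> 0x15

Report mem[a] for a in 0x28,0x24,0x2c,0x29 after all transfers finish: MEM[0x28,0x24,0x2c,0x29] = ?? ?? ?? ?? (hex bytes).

MEM[0x28,0x24,0x2c,0x29] = 77 19 a6 b7

  after D0: wrote 3B at 0x15 = 77b758
  after D1: wrote 3B at 0x2a = 7e08a6
  after D2: wrote 7B at 0x23 = cb19b9310477b7
  after D3: wrote 4B at 0x1d = b758b0c3
  after D4: wrote 4B at 0x15 = b77e08a6
query mem[0x28]=0x77, mem[0x24]=0x19, mem[0x2c]=0xa6, mem[0x29]=0xb7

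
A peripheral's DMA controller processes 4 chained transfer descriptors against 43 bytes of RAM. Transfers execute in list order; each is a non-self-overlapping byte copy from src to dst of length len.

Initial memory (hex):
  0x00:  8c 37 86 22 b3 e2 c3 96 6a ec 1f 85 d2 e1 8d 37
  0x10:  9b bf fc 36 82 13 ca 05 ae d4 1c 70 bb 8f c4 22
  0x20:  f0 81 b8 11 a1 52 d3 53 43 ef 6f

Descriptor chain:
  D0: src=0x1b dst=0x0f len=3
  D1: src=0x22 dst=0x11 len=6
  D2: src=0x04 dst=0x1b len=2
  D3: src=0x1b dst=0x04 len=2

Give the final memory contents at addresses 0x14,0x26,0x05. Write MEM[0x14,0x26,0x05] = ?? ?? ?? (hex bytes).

MEM[0x14,0x26,0x05] = 52 d3 e2

D0: mem[0x0f..0x11] <- [70 bb 8f]
D1: mem[0x11..0x16] <- [b8 11 a1 52 d3 53]
D2: mem[0x1b..0x1c] <- [b3 e2]
D3: mem[0x04..0x05] <- [b3 e2]
query mem[0x14]=0x52, mem[0x26]=0xd3, mem[0x05]=0xe2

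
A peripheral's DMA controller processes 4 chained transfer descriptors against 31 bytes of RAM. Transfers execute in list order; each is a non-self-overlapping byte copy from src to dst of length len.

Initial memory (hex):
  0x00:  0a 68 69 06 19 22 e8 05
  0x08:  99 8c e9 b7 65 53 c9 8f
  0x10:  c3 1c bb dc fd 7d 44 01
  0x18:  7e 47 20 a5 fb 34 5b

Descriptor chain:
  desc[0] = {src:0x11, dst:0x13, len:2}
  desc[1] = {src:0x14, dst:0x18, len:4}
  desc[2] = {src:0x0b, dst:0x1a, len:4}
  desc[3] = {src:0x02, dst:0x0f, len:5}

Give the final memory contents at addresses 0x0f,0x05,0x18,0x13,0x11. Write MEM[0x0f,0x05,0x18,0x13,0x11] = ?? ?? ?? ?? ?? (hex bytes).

MEM[0x0f,0x05,0x18,0x13,0x11] = 69 22 bb e8 19

D0: mem[0x13..0x14] <- [1c bb]
D1: mem[0x18..0x1b] <- [bb 7d 44 01]
D2: mem[0x1a..0x1d] <- [b7 65 53 c9]
D3: mem[0x0f..0x13] <- [69 06 19 22 e8]
query mem[0x0f]=0x69, mem[0x05]=0x22, mem[0x18]=0xbb, mem[0x13]=0xe8, mem[0x11]=0x19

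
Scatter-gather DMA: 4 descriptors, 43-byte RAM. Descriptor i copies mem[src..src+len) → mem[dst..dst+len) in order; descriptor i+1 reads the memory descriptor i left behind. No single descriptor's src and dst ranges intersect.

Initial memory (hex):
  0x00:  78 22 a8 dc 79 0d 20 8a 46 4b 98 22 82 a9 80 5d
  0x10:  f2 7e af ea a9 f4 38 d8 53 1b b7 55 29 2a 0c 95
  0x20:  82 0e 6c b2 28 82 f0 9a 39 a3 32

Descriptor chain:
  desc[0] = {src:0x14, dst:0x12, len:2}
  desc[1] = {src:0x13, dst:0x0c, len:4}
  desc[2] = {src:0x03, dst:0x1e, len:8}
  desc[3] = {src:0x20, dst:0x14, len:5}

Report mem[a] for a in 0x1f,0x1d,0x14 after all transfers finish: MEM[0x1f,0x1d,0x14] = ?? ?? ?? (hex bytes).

MEM[0x1f,0x1d,0x14] = 79 2a 0d

D0: mem[0x12..0x13] <- [a9 f4]
D1: mem[0x0c..0x0f] <- [f4 a9 f4 38]
D2: mem[0x1e..0x25] <- [dc 79 0d 20 8a 46 4b 98]
D3: mem[0x14..0x18] <- [0d 20 8a 46 4b]
query mem[0x1f]=0x79, mem[0x1d]=0x2a, mem[0x14]=0x0d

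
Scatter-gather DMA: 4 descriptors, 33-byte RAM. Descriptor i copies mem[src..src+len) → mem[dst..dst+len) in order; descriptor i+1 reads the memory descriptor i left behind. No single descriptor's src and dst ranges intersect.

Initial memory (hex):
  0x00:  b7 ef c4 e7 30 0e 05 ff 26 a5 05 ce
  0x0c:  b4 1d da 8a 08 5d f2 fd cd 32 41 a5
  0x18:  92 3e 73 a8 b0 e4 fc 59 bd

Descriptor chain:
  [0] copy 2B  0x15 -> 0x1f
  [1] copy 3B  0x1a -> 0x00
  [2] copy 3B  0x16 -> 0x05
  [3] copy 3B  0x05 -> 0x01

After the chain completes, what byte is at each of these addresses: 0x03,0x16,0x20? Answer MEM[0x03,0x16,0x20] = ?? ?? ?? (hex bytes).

[0] 0x15->0x1f len=2 : 32 41
[1] 0x1a->0x00 len=3 : 73 a8 b0
[2] 0x16->0x05 len=3 : 41 a5 92
[3] 0x05->0x01 len=3 : 41 a5 92
query mem[0x03]=0x92, mem[0x16]=0x41, mem[0x20]=0x41

MEM[0x03,0x16,0x20] = 92 41 41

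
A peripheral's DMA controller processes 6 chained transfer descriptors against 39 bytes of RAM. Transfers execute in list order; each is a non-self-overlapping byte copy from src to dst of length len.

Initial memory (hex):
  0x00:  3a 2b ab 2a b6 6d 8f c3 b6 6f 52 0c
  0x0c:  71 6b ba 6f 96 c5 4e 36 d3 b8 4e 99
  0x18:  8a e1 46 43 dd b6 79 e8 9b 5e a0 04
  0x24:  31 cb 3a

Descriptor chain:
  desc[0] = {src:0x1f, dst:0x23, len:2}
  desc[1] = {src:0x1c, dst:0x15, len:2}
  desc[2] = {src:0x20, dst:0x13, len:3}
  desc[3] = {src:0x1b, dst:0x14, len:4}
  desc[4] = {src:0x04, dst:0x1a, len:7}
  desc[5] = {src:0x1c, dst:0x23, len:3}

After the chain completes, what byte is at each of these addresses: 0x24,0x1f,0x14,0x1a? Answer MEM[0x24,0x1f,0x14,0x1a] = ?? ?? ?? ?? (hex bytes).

MEM[0x24,0x1f,0x14,0x1a] = c3 6f 43 b6

  after D0: wrote 2B at 0x23 = e89b
  after D1: wrote 2B at 0x15 = ddb6
  after D2: wrote 3B at 0x13 = 9b5ea0
  after D3: wrote 4B at 0x14 = 43ddb679
  after D4: wrote 7B at 0x1a = b66d8fc3b66f52
  after D5: wrote 3B at 0x23 = 8fc3b6
query mem[0x24]=0xc3, mem[0x1f]=0x6f, mem[0x14]=0x43, mem[0x1a]=0xb6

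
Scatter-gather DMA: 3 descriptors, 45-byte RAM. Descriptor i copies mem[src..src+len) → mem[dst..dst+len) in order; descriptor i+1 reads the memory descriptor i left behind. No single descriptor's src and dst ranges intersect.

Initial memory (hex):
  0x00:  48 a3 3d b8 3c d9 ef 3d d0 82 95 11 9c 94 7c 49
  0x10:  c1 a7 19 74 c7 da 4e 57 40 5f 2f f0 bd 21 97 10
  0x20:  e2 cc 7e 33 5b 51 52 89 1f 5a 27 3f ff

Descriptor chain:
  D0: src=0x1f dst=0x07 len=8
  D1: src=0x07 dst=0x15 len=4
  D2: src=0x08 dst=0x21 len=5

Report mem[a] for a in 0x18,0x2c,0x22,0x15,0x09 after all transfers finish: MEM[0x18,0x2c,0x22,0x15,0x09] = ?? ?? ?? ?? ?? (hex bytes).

[0] 0x1f->0x07 len=8 : 10 e2 cc 7e 33 5b 51 52
[1] 0x07->0x15 len=4 : 10 e2 cc 7e
[2] 0x08->0x21 len=5 : e2 cc 7e 33 5b
query mem[0x18]=0x7e, mem[0x2c]=0xff, mem[0x22]=0xcc, mem[0x15]=0x10, mem[0x09]=0xcc

MEM[0x18,0x2c,0x22,0x15,0x09] = 7e ff cc 10 cc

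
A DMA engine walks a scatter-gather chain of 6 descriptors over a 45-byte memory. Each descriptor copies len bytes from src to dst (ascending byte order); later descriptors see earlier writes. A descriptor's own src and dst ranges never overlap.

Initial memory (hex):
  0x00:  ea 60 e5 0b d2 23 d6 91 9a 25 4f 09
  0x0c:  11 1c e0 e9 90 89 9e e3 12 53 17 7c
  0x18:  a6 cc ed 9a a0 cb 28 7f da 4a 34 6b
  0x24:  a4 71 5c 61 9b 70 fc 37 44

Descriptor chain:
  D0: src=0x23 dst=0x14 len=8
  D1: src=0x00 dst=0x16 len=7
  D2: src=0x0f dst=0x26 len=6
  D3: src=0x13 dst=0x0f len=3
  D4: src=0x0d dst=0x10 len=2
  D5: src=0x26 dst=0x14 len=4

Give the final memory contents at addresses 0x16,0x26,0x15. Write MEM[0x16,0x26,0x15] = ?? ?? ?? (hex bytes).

#0 dst[0x14+8] := {0x6b,0xa4,0x71,0x5c,0x61,0x9b,0x70,0xfc}
#1 dst[0x16+7] := {0xea,0x60,0xe5,0x0b,0xd2,0x23,0xd6}
#2 dst[0x26+6] := {0xe9,0x90,0x89,0x9e,0xe3,0x6b}
#3 dst[0x0f+3] := {0xe3,0x6b,0xa4}
#4 dst[0x10+2] := {0x1c,0xe0}
#5 dst[0x14+4] := {0xe9,0x90,0x89,0x9e}
query mem[0x16]=0x89, mem[0x26]=0xe9, mem[0x15]=0x90

MEM[0x16,0x26,0x15] = 89 e9 90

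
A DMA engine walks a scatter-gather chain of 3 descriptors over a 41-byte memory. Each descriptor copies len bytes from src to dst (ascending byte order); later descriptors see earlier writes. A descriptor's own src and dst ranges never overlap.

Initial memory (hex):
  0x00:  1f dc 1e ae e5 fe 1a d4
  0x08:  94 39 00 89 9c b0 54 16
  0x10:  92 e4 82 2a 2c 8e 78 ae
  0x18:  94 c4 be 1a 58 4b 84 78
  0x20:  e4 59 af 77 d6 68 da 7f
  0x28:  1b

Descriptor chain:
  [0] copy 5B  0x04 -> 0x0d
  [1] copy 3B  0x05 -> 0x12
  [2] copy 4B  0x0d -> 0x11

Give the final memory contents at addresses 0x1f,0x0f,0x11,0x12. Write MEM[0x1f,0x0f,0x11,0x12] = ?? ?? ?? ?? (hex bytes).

MEM[0x1f,0x0f,0x11,0x12] = 78 1a e5 fe

[0] 0x04->0x0d len=5 : e5 fe 1a d4 94
[1] 0x05->0x12 len=3 : fe 1a d4
[2] 0x0d->0x11 len=4 : e5 fe 1a d4
query mem[0x1f]=0x78, mem[0x0f]=0x1a, mem[0x11]=0xe5, mem[0x12]=0xfe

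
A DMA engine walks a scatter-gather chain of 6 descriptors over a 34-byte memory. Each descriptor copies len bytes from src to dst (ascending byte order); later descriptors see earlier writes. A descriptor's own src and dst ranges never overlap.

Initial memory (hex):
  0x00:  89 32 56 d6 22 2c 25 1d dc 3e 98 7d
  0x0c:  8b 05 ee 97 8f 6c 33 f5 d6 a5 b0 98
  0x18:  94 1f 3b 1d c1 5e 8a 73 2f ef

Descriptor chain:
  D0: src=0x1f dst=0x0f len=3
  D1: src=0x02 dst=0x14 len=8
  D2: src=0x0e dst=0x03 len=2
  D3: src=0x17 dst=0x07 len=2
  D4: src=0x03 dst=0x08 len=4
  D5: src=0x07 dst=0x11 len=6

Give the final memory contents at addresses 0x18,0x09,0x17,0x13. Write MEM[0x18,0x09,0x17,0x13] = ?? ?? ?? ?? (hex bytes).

D0: mem[0x0f..0x11] <- [73 2f ef]
D1: mem[0x14..0x1b] <- [56 d6 22 2c 25 1d dc 3e]
D2: mem[0x03..0x04] <- [ee 73]
D3: mem[0x07..0x08] <- [2c 25]
D4: mem[0x08..0x0b] <- [ee 73 2c 25]
D5: mem[0x11..0x16] <- [2c ee 73 2c 25 8b]
query mem[0x18]=0x25, mem[0x09]=0x73, mem[0x17]=0x2c, mem[0x13]=0x73

MEM[0x18,0x09,0x17,0x13] = 25 73 2c 73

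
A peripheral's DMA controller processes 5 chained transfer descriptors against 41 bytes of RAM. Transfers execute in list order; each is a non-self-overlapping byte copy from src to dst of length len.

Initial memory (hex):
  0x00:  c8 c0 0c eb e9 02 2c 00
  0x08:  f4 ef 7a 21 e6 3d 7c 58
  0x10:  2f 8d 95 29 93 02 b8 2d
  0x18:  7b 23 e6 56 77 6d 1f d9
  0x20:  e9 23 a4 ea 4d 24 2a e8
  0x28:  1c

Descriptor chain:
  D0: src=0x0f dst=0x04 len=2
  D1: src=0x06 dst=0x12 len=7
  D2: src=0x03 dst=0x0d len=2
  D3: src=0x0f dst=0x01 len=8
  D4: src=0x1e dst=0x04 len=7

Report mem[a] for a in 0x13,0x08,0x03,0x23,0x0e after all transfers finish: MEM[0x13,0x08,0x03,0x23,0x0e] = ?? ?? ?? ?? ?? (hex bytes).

MEM[0x13,0x08,0x03,0x23,0x0e] = 00 a4 8d ea 58

  after D0: wrote 2B at 0x04 = 582f
  after D1: wrote 7B at 0x12 = 2c00f4ef7a21e6
  after D2: wrote 2B at 0x0d = eb58
  after D3: wrote 8B at 0x01 = 582f8d2c00f4ef7a
  after D4: wrote 7B at 0x04 = 1fd9e923a4ea4d
query mem[0x13]=0x00, mem[0x08]=0xa4, mem[0x03]=0x8d, mem[0x23]=0xea, mem[0x0e]=0x58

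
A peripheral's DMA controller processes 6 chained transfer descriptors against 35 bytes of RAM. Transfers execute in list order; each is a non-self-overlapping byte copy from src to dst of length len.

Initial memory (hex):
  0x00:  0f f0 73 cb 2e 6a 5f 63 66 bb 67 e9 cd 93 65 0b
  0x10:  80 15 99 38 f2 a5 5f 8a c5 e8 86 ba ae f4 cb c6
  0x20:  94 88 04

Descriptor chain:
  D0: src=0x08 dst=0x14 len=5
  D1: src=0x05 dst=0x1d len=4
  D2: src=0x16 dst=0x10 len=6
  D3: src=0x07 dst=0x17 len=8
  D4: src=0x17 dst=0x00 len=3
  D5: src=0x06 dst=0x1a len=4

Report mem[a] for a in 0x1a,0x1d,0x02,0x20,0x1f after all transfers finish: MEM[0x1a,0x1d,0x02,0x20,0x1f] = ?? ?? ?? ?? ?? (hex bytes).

[0] 0x08->0x14 len=5 : 66 bb 67 e9 cd
[1] 0x05->0x1d len=4 : 6a 5f 63 66
[2] 0x16->0x10 len=6 : 67 e9 cd e8 86 ba
[3] 0x07->0x17 len=8 : 63 66 bb 67 e9 cd 93 65
[4] 0x17->0x00 len=3 : 63 66 bb
[5] 0x06->0x1a len=4 : 5f 63 66 bb
query mem[0x1a]=0x5f, mem[0x1d]=0xbb, mem[0x02]=0xbb, mem[0x20]=0x66, mem[0x1f]=0x63

MEM[0x1a,0x1d,0x02,0x20,0x1f] = 5f bb bb 66 63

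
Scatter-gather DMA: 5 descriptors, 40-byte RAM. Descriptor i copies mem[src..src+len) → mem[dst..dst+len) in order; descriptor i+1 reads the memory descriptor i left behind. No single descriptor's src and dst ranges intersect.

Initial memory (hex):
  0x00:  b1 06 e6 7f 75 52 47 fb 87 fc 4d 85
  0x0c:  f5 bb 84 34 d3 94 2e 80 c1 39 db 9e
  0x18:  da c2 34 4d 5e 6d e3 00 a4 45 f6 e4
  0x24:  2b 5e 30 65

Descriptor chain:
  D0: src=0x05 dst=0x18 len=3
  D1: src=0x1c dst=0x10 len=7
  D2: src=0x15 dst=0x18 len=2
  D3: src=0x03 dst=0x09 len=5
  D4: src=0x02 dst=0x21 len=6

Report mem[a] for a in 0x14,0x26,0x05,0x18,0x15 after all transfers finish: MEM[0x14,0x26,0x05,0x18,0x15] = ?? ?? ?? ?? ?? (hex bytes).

  after D0: wrote 3B at 0x18 = 5247fb
  after D1: wrote 7B at 0x10 = 5e6de300a445f6
  after D2: wrote 2B at 0x18 = 45f6
  after D3: wrote 5B at 0x09 = 7f755247fb
  after D4: wrote 6B at 0x21 = e67f755247fb
query mem[0x14]=0xa4, mem[0x26]=0xfb, mem[0x05]=0x52, mem[0x18]=0x45, mem[0x15]=0x45

MEM[0x14,0x26,0x05,0x18,0x15] = a4 fb 52 45 45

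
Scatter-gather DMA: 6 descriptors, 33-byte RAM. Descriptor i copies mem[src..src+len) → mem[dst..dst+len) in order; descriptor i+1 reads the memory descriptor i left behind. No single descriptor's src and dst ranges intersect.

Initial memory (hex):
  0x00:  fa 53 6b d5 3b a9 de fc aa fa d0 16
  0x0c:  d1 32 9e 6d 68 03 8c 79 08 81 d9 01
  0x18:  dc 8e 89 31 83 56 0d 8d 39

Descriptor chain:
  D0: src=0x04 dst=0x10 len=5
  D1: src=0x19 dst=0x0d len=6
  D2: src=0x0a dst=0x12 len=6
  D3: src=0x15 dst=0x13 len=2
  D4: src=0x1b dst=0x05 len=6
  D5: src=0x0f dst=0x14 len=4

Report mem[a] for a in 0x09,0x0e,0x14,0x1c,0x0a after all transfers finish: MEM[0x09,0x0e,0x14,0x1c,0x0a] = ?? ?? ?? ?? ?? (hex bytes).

  after D0: wrote 5B at 0x10 = 3ba9defcaa
  after D1: wrote 6B at 0x0d = 8e893183560d
  after D2: wrote 6B at 0x12 = d016d18e8931
  after D3: wrote 2B at 0x13 = 8e89
  after D4: wrote 6B at 0x05 = 3183560d8d39
  after D5: wrote 4B at 0x14 = 318356d0
query mem[0x09]=0x8d, mem[0x0e]=0x89, mem[0x14]=0x31, mem[0x1c]=0x83, mem[0x0a]=0x39

MEM[0x09,0x0e,0x14,0x1c,0x0a] = 8d 89 31 83 39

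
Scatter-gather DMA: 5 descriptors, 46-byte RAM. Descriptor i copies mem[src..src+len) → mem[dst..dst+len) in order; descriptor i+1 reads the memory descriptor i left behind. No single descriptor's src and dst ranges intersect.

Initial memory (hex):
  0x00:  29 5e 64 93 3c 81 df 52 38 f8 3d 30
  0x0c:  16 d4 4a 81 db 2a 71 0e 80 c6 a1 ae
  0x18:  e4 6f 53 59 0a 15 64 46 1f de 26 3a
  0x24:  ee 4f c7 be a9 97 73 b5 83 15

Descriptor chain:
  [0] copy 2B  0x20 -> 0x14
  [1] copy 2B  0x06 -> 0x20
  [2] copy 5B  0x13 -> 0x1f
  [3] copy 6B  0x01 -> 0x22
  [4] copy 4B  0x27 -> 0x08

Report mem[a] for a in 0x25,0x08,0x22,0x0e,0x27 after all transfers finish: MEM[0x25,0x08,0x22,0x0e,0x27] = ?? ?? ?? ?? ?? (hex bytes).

MEM[0x25,0x08,0x22,0x0e,0x27] = 3c df 5e 4a df

D0: mem[0x14..0x15] <- [1f de]
D1: mem[0x20..0x21] <- [df 52]
D2: mem[0x1f..0x23] <- [0e 1f de a1 ae]
D3: mem[0x22..0x27] <- [5e 64 93 3c 81 df]
D4: mem[0x08..0x0b] <- [df a9 97 73]
query mem[0x25]=0x3c, mem[0x08]=0xdf, mem[0x22]=0x5e, mem[0x0e]=0x4a, mem[0x27]=0xdf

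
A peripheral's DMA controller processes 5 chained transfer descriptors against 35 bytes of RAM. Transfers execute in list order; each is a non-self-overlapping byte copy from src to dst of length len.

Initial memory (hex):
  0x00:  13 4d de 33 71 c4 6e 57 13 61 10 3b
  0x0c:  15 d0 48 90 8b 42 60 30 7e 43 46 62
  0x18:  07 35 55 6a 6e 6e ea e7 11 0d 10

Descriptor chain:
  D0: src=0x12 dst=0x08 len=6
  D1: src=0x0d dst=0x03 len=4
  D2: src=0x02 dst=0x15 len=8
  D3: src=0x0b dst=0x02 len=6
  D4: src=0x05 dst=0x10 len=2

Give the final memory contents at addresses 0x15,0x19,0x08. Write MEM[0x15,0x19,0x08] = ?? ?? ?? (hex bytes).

MEM[0x15,0x19,0x08] = de 8b 60

D0: mem[0x08..0x0d] <- [60 30 7e 43 46 62]
D1: mem[0x03..0x06] <- [62 48 90 8b]
D2: mem[0x15..0x1c] <- [de 62 48 90 8b 57 60 30]
D3: mem[0x02..0x07] <- [43 46 62 48 90 8b]
D4: mem[0x10..0x11] <- [48 90]
query mem[0x15]=0xde, mem[0x19]=0x8b, mem[0x08]=0x60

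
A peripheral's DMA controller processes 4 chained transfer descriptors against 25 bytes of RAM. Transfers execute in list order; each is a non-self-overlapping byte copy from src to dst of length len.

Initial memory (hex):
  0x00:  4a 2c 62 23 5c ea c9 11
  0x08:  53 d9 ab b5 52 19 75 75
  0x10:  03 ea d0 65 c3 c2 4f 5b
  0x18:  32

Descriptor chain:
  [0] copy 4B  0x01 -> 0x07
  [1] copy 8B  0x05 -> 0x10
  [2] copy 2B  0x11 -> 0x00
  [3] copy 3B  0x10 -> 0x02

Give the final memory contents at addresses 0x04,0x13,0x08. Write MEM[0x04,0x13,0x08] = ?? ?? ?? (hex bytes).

[0] 0x01->0x07 len=4 : 2c 62 23 5c
[1] 0x05->0x10 len=8 : ea c9 2c 62 23 5c b5 52
[2] 0x11->0x00 len=2 : c9 2c
[3] 0x10->0x02 len=3 : ea c9 2c
query mem[0x04]=0x2c, mem[0x13]=0x62, mem[0x08]=0x62

MEM[0x04,0x13,0x08] = 2c 62 62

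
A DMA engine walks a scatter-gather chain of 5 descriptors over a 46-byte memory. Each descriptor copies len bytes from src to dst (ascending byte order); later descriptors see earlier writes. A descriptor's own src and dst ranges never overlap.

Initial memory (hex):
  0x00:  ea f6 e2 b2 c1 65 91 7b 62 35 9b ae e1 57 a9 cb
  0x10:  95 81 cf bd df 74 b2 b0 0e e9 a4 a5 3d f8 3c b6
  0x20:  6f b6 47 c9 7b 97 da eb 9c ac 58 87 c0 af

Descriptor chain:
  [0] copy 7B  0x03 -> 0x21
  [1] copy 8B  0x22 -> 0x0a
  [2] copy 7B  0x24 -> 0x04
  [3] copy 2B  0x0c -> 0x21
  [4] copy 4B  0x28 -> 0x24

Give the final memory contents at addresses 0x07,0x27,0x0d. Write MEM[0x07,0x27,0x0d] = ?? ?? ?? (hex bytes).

MEM[0x07,0x27,0x0d] = 35 87 7b

  after D0: wrote 7B at 0x21 = b2c165917b6235
  after D1: wrote 8B at 0x0a = c165917b62359cac
  after D2: wrote 7B at 0x04 = 917b62359cac58
  after D3: wrote 2B at 0x21 = 917b
  after D4: wrote 4B at 0x24 = 9cac5887
query mem[0x07]=0x35, mem[0x27]=0x87, mem[0x0d]=0x7b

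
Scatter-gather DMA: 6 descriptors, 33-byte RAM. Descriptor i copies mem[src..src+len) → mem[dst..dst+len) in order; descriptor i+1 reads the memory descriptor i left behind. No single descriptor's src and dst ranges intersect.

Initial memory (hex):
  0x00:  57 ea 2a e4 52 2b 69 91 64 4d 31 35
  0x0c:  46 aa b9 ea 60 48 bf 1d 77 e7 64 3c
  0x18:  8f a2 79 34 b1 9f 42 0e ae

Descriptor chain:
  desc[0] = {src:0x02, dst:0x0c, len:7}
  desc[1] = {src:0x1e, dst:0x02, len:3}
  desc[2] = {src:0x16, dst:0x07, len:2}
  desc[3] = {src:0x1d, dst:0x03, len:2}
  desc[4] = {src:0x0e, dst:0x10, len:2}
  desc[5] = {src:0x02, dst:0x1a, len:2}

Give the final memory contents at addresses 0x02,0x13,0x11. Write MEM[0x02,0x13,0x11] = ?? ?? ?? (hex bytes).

[0] 0x02->0x0c len=7 : 2a e4 52 2b 69 91 64
[1] 0x1e->0x02 len=3 : 42 0e ae
[2] 0x16->0x07 len=2 : 64 3c
[3] 0x1d->0x03 len=2 : 9f 42
[4] 0x0e->0x10 len=2 : 52 2b
[5] 0x02->0x1a len=2 : 42 9f
query mem[0x02]=0x42, mem[0x13]=0x1d, mem[0x11]=0x2b

MEM[0x02,0x13,0x11] = 42 1d 2b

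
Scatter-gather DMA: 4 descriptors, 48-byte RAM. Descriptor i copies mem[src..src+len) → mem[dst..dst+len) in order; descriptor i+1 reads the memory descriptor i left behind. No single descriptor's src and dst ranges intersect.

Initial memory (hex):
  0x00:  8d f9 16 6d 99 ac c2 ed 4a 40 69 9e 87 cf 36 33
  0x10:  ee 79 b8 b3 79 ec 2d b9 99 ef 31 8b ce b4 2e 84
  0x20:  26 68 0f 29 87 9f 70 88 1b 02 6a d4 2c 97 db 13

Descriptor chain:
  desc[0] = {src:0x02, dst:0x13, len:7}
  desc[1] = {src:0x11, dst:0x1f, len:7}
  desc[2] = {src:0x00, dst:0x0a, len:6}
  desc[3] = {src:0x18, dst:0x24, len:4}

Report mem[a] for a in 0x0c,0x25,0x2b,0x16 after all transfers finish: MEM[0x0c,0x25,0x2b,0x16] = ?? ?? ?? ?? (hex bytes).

MEM[0x0c,0x25,0x2b,0x16] = 16 4a d4 ac

#0 dst[0x13+7] := {0x16,0x6d,0x99,0xac,0xc2,0xed,0x4a}
#1 dst[0x1f+7] := {0x79,0xb8,0x16,0x6d,0x99,0xac,0xc2}
#2 dst[0x0a+6] := {0x8d,0xf9,0x16,0x6d,0x99,0xac}
#3 dst[0x24+4] := {0xed,0x4a,0x31,0x8b}
query mem[0x0c]=0x16, mem[0x25]=0x4a, mem[0x2b]=0xd4, mem[0x16]=0xac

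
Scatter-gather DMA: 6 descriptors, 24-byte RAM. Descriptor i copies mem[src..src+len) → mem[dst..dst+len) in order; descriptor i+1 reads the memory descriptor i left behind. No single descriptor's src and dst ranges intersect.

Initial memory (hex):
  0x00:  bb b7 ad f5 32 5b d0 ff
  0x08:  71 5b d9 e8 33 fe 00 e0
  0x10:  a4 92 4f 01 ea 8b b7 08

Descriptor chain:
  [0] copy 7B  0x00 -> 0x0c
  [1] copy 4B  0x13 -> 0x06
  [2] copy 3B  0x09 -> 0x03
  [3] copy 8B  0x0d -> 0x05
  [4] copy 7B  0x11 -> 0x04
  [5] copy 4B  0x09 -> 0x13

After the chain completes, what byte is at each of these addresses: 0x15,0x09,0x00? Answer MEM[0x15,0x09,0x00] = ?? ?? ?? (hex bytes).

MEM[0x15,0x09,0x00] = 01 b7 bb

D0: mem[0x0c..0x12] <- [bb b7 ad f5 32 5b d0]
D1: mem[0x06..0x09] <- [01 ea 8b b7]
D2: mem[0x03..0x05] <- [b7 d9 e8]
D3: mem[0x05..0x0c] <- [b7 ad f5 32 5b d0 01 ea]
D4: mem[0x04..0x0a] <- [5b d0 01 ea 8b b7 08]
D5: mem[0x13..0x16] <- [b7 08 01 ea]
query mem[0x15]=0x01, mem[0x09]=0xb7, mem[0x00]=0xbb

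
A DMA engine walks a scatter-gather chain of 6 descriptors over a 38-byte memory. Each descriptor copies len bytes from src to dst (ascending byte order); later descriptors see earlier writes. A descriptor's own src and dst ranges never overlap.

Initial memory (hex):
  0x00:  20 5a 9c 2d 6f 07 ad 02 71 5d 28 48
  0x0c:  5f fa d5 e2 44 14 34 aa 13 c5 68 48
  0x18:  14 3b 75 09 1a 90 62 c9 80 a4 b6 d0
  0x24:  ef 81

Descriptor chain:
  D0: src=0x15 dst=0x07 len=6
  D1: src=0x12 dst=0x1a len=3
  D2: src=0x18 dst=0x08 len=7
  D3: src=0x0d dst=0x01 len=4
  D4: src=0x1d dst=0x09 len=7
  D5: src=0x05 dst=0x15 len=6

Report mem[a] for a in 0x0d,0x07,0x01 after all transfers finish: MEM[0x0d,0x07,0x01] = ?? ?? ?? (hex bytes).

MEM[0x0d,0x07,0x01] = a4 c5 90

D0: mem[0x07..0x0c] <- [c5 68 48 14 3b 75]
D1: mem[0x1a..0x1c] <- [34 aa 13]
D2: mem[0x08..0x0e] <- [14 3b 34 aa 13 90 62]
D3: mem[0x01..0x04] <- [90 62 e2 44]
D4: mem[0x09..0x0f] <- [90 62 c9 80 a4 b6 d0]
D5: mem[0x15..0x1a] <- [07 ad c5 14 90 62]
query mem[0x0d]=0xa4, mem[0x07]=0xc5, mem[0x01]=0x90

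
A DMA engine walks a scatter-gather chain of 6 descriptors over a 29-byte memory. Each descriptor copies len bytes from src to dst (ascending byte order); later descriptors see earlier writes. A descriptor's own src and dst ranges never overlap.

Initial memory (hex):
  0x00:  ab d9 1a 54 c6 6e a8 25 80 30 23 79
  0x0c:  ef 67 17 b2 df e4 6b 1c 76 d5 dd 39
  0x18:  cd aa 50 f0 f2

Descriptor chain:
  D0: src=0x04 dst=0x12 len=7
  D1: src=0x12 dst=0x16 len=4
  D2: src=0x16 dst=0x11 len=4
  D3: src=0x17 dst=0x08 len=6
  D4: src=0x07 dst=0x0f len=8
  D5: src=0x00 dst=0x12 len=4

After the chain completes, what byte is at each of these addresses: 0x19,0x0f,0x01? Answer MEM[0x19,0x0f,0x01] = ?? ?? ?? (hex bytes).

  after D0: wrote 7B at 0x12 = c66ea825803023
  after D1: wrote 4B at 0x16 = c66ea825
  after D2: wrote 4B at 0x11 = c66ea825
  after D3: wrote 6B at 0x08 = 6ea82550f0f2
  after D4: wrote 8B at 0x0f = 256ea82550f0f217
  after D5: wrote 4B at 0x12 = abd91a54
query mem[0x19]=0x25, mem[0x0f]=0x25, mem[0x01]=0xd9

MEM[0x19,0x0f,0x01] = 25 25 d9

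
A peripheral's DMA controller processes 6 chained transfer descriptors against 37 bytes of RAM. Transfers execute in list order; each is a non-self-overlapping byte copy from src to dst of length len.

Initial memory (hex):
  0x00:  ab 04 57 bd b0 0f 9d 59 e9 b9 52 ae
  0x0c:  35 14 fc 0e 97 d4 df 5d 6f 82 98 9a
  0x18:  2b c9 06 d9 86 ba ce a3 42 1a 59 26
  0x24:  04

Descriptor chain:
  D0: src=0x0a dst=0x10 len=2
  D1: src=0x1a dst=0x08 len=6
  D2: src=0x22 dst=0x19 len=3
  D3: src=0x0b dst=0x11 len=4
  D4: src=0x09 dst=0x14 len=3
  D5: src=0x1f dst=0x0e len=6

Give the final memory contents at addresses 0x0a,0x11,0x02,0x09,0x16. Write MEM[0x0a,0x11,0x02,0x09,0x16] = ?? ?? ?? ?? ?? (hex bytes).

MEM[0x0a,0x11,0x02,0x09,0x16] = 86 59 57 d9 ba

D0: mem[0x10..0x11] <- [52 ae]
D1: mem[0x08..0x0d] <- [06 d9 86 ba ce a3]
D2: mem[0x19..0x1b] <- [59 26 04]
D3: mem[0x11..0x14] <- [ba ce a3 fc]
D4: mem[0x14..0x16] <- [d9 86 ba]
D5: mem[0x0e..0x13] <- [a3 42 1a 59 26 04]
query mem[0x0a]=0x86, mem[0x11]=0x59, mem[0x02]=0x57, mem[0x09]=0xd9, mem[0x16]=0xba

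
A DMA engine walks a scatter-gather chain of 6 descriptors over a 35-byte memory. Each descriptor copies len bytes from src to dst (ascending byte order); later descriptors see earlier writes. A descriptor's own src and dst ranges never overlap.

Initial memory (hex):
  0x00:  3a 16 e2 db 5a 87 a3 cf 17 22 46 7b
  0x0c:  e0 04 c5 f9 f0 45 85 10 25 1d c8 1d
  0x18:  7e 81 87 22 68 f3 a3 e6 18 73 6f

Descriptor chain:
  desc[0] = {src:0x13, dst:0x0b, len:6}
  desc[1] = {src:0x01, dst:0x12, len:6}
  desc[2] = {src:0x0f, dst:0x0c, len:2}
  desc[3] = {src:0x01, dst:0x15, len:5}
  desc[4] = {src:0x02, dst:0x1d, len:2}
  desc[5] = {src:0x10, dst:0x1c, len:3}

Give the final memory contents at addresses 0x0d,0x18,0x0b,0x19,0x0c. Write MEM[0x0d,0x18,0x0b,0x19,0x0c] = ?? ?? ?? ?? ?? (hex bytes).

#0 dst[0x0b+6] := {0x10,0x25,0x1d,0xc8,0x1d,0x7e}
#1 dst[0x12+6] := {0x16,0xe2,0xdb,0x5a,0x87,0xa3}
#2 dst[0x0c+2] := {0x1d,0x7e}
#3 dst[0x15+5] := {0x16,0xe2,0xdb,0x5a,0x87}
#4 dst[0x1d+2] := {0xe2,0xdb}
#5 dst[0x1c+3] := {0x7e,0x45,0x16}
query mem[0x0d]=0x7e, mem[0x18]=0x5a, mem[0x0b]=0x10, mem[0x19]=0x87, mem[0x0c]=0x1d

MEM[0x0d,0x18,0x0b,0x19,0x0c] = 7e 5a 10 87 1d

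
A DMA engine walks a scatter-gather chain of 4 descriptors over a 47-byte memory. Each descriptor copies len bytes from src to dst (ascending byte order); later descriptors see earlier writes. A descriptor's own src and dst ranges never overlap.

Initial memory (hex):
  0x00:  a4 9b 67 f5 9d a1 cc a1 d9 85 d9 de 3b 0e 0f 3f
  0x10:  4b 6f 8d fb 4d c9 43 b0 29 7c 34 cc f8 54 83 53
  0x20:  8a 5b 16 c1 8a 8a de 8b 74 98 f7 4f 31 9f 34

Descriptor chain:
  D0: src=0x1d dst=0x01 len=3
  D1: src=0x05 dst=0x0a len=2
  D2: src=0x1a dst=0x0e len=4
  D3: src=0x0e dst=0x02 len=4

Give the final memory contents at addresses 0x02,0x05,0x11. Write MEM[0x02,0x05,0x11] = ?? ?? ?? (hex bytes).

D0: mem[0x01..0x03] <- [54 83 53]
D1: mem[0x0a..0x0b] <- [a1 cc]
D2: mem[0x0e..0x11] <- [34 cc f8 54]
D3: mem[0x02..0x05] <- [34 cc f8 54]
query mem[0x02]=0x34, mem[0x05]=0x54, mem[0x11]=0x54

MEM[0x02,0x05,0x11] = 34 54 54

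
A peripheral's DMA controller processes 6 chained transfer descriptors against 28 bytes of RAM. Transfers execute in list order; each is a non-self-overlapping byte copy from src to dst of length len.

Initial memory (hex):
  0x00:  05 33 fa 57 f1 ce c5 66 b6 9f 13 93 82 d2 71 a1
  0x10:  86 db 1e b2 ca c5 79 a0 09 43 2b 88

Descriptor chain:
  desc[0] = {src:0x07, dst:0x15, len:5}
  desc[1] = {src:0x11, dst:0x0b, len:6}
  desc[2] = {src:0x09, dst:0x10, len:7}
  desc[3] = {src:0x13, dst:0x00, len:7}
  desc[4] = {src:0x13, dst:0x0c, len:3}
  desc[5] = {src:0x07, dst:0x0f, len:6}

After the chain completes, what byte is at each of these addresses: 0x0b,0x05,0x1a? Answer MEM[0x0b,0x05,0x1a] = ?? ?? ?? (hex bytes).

  after D0: wrote 5B at 0x15 = 66b69f1393
  after D1: wrote 6B at 0x0b = db1eb2ca66b6
  after D2: wrote 7B at 0x10 = 9f13db1eb2ca66
  after D3: wrote 7B at 0x00 = 1eb2ca669f1393
  after D4: wrote 3B at 0x0c = 1eb2ca
  after D5: wrote 6B at 0x0f = 66b69f13db1e
query mem[0x0b]=0xdb, mem[0x05]=0x13, mem[0x1a]=0x2b

MEM[0x0b,0x05,0x1a] = db 13 2b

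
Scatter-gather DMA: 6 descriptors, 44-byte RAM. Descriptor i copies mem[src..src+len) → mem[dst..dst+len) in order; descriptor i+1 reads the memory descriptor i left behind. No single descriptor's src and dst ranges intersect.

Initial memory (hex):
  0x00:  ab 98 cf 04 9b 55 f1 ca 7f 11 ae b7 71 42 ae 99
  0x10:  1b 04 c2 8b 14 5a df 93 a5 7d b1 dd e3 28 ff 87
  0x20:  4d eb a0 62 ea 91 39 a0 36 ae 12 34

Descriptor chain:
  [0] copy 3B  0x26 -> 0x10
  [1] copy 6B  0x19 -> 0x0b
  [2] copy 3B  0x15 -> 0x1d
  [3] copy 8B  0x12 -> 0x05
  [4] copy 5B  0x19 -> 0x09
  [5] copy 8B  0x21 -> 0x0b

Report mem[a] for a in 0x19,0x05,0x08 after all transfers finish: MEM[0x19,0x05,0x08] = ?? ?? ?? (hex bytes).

D0: mem[0x10..0x12] <- [39 a0 36]
D1: mem[0x0b..0x10] <- [7d b1 dd e3 28 ff]
D2: mem[0x1d..0x1f] <- [5a df 93]
D3: mem[0x05..0x0c] <- [36 8b 14 5a df 93 a5 7d]
D4: mem[0x09..0x0d] <- [7d b1 dd e3 5a]
D5: mem[0x0b..0x12] <- [eb a0 62 ea 91 39 a0 36]
query mem[0x19]=0x7d, mem[0x05]=0x36, mem[0x08]=0x5a

MEM[0x19,0x05,0x08] = 7d 36 5a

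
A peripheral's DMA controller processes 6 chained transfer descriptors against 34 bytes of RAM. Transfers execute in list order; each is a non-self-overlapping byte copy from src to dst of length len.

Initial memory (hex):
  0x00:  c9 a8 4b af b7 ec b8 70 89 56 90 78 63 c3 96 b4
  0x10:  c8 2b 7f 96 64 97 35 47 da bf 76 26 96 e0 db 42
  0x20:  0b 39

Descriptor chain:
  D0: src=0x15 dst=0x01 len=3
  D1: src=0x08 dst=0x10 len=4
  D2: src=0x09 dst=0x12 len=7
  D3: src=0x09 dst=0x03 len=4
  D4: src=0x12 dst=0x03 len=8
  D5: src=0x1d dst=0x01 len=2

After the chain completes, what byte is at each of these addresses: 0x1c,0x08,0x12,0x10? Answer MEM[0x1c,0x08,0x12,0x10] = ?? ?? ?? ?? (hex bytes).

D0: mem[0x01..0x03] <- [97 35 47]
D1: mem[0x10..0x13] <- [89 56 90 78]
D2: mem[0x12..0x18] <- [56 90 78 63 c3 96 b4]
D3: mem[0x03..0x06] <- [56 90 78 63]
D4: mem[0x03..0x0a] <- [56 90 78 63 c3 96 b4 bf]
D5: mem[0x01..0x02] <- [e0 db]
query mem[0x1c]=0x96, mem[0x08]=0x96, mem[0x12]=0x56, mem[0x10]=0x89

MEM[0x1c,0x08,0x12,0x10] = 96 96 56 89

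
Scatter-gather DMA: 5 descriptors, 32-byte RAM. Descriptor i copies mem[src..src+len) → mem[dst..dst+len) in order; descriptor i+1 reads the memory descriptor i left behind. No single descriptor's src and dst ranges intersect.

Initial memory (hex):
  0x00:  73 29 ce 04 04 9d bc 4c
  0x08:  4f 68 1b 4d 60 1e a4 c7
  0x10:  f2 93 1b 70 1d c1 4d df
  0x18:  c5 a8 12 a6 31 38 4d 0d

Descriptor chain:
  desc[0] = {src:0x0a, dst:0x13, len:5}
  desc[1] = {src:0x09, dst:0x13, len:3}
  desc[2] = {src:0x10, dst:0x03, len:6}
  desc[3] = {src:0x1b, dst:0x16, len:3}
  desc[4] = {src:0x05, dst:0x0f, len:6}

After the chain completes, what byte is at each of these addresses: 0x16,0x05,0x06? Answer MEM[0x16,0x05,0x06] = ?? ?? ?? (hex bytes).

  after D0: wrote 5B at 0x13 = 1b4d601ea4
  after D1: wrote 3B at 0x13 = 681b4d
  after D2: wrote 6B at 0x03 = f2931b681b4d
  after D3: wrote 3B at 0x16 = a63138
  after D4: wrote 6B at 0x0f = 1b681b4d681b
query mem[0x16]=0xa6, mem[0x05]=0x1b, mem[0x06]=0x68

MEM[0x16,0x05,0x06] = a6 1b 68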